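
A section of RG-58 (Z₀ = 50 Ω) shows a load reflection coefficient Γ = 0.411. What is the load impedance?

Z_L ≈ 120 Ω

Z_L = Z_0·(1 + Γ)/(1 − Γ) = 50·(1.41)/(0.589)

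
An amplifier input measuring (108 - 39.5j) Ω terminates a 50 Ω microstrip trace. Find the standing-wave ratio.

VSWR ≈ 2.51

Γ = (Z_L − Z_0)/(Z_L + Z_0) = (58 − j39.5)/(158 − j39.5)
|Γ| = 70.2/163 = 0.431
VSWR = (1 + |Γ|)/(1 − |Γ|) = 1.43/0.569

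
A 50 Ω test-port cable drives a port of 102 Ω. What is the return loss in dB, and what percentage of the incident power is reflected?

RL ≈ 9.32 dB; 11.7% of incident power reflected

Γ = (102 − 50)/(102 + 50) = 0.342
RL = −20·log₁₀(0.342) = 9.32 dB
P_refl/P_inc = |Γ|² = 0.117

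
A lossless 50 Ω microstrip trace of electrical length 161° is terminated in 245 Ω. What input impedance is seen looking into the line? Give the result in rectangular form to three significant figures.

tan(βl) = tan(161°) = -0.344
Z_in = Z_0·(Z_L + jZ_0·tanβl)/(Z_0 + jZ_L·tanβl)
     = 50·(245 − j17.2)/(50 − j84.4)

Z_in ≈ 71.2 + j103 Ω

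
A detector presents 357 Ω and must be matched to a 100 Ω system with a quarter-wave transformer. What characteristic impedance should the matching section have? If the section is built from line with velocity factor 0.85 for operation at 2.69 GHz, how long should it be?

Z_qwt ≈ 189 Ω; length ≈ 2.37 cm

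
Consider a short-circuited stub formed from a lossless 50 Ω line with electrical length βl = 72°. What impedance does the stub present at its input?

Z_in ≈ +j154 Ω

tan(βl) = 3.08
For a short-circuited stub, Z_in = jZ_0·tan(βl)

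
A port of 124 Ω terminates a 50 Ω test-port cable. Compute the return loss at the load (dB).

RL ≈ 7.43 dB

Γ = (124 − 50)/(124 + 50) = 0.425
RL = −20·log₁₀|Γ| = −20·log₁₀(0.425)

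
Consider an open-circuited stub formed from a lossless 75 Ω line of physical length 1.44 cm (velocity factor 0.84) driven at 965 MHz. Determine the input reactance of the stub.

λ = v/f = 0.84·c / 965 MHz = 0.261 m
βl = 2π·l/λ = 2π × 0.0551 = 19.9°
tan(βl) = 0.361
For an open-circuited stub, Z_in = −jZ_0·cot(βl) = −jZ_0/tan(βl)

X_in ≈ -208 Ω (capacitive)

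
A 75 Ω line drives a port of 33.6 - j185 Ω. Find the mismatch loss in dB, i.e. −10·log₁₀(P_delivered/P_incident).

Γ = (-41.4 − j185)/(108.6 − j185), |Γ| = 0.884
|Γ|² = 0.781, so P_del/P_inc = 1 − |Γ|² = 0.219
ML = −10·log₁₀(1 − |Γ|²)

mismatch loss ≈ 6.59 dB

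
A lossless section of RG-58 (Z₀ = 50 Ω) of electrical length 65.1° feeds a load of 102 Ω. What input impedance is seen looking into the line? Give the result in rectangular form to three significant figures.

tan(βl) = tan(65.1°) = 2.15
Z_in = Z_0·(Z_L + jZ_0·tanβl)/(Z_0 + jZ_L·tanβl)
     = 50·(102 + j108)/(50 + j220)

Z_in ≈ 28.3 − j16.8 Ω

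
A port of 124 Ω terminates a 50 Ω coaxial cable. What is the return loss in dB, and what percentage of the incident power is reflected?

RL ≈ 7.43 dB; 18.1% of incident power reflected

Γ = (124 − 50)/(124 + 50) = 0.425
RL = −20·log₁₀(0.425) = 7.43 dB
P_refl/P_inc = |Γ|² = 0.181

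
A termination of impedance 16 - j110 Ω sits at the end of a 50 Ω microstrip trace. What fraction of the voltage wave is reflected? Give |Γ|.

Γ = (Z_L − Z_0)/(Z_L + Z_0) = (-34 − j110)/(66 − j110)
|Γ| = 115/128

|Γ| ≈ 0.898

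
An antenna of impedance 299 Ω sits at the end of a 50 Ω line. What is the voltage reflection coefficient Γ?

Γ = (Z_L − Z_0)/(Z_L + Z_0) = (299 − 50)/(299 + 50) = 249/349

Γ = 0.713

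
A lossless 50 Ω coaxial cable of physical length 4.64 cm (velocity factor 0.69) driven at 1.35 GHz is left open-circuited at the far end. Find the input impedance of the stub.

Z_in ≈ +j17.2 Ω

λ = v/f = 0.69·c / 1.35 GHz = 0.153 m
βl = 2π·l/λ = 2π × 0.303 = 109°
tan(βl) = -2.91
For an open-circuited stub, Z_in = −jZ_0·cot(βl) = −jZ_0/tan(βl)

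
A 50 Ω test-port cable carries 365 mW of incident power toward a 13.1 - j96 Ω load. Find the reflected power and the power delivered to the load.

P_reflected ≈ 293 mW; P_delivered ≈ 72.5 mW

|Γ| = |(-36.9 − j96)/(63.1 − j96)| = 0.895
|Γ|² = 0.801
P_refl = |Γ|²·P_inc = 293 mW, P_del = (1 − |Γ|²)·P_inc = 72.5 mW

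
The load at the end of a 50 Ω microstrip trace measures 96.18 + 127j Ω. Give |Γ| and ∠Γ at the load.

Γ ≈ 0.698 ∠ 29°

Γ = (Z_L − Z_0)/(Z_L + Z_0) = (46.18 + j127)/(146.2 + j127)
|Γ| = 135/194 = 0.698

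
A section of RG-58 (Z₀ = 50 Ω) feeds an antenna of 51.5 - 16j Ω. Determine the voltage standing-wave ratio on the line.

VSWR ≈ 1.37

Γ = (Z_L − Z_0)/(Z_L + Z_0) = (1.5 − j16)/(101.5 − j16)
|Γ| = 16.1/103 = 0.156
VSWR = (1 + |Γ|)/(1 − |Γ|) = 1.16/0.844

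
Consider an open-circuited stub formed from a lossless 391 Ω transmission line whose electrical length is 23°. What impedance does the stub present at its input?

Z_in ≈ −j921 Ω

tan(βl) = 0.424
For an open-circuited stub, Z_in = −jZ_0·cot(βl) = −jZ_0/tan(βl)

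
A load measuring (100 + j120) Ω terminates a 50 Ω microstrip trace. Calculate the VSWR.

VSWR ≈ 5.19

Γ = (Z_L − Z_0)/(Z_L + Z_0) = (50 + j120)/(150 + j120)
|Γ| = 130/192 = 0.677
VSWR = (1 + |Γ|)/(1 − |Γ|) = 1.68/0.323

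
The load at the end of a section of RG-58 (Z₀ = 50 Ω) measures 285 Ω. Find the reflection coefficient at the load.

Γ = 0.701

Γ = (Z_L − Z_0)/(Z_L + Z_0) = (285 − 50)/(285 + 50) = 235/335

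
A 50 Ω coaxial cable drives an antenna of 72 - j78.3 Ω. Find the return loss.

Γ = (22 − j78.3)/(122 − j78.3), |Γ| = 0.561
RL = −20·log₁₀|Γ| = −20·log₁₀(0.561)

RL ≈ 5.02 dB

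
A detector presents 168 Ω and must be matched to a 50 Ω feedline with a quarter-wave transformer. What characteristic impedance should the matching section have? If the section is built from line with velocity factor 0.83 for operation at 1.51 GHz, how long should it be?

Z_qwt ≈ 91.7 Ω; length ≈ 4.12 cm

Z_qwt = √(Z_0·R_L) = √(50 × 168) = √8400
λ = 0.83·c/f = 0.165 m, so l = λ/4 = 0.0412 m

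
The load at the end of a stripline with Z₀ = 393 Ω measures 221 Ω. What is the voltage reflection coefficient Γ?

Γ = (Z_L − Z_0)/(Z_L + Z_0) = (221 − 393)/(221 + 393) = -172/614

Γ = -0.28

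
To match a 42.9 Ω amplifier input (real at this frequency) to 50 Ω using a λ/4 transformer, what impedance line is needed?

Z_qwt ≈ 46.3 Ω

Z_qwt = √(Z_0·R_L) = √(50 × 42.9) = √2145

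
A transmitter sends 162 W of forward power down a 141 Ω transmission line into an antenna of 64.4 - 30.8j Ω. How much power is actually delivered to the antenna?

|Γ| = |(-76.6 − j30.8)/(205.4 − j30.8)| = 0.398
|Γ|² = 0.158
P_refl = |Γ|²·P_inc = 25.6 W, P_del = (1 − |Γ|²)·P_inc = 136 W

P_delivered ≈ 136 W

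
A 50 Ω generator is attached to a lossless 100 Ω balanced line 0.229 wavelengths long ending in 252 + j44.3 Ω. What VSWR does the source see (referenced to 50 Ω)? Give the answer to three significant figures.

VSWR ≈ 1.59

βl = 2π × 0.229 = 82.4°
tan(βl) = 7.53
Z_in = Z_0·(Z_L + jZ_0·tanβl)/(Z_0 + jZ_L·tanβl) = 39.8 − j18.2 Ω
Γ_s = (Z_in − Z_s)/(Z_in + Z_s) = (-10.2 − j18.2)/(89.8 − j18.2), |Γ_s| = 0.228
VSWR = (1 + |Γ_s|)/(1 − |Γ_s|)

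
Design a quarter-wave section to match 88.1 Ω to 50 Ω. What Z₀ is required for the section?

Z_qwt ≈ 66.4 Ω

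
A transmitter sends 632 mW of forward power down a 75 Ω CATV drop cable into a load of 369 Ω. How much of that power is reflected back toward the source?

P_reflected ≈ 277 mW

Γ = (369 − 75)/(369 + 75) = 0.662
|Γ|² = 0.438
P_refl = |Γ|²·P_inc = 277 mW, P_del = (1 − |Γ|²)·P_inc = 355 mW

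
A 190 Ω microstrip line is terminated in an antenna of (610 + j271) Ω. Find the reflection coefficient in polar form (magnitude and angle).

Γ = (Z_L − Z_0)/(Z_L + Z_0) = (420 + j271)/(800 + j271)
|Γ| = 500/845 = 0.592

Γ ≈ 0.592 ∠ 14.1°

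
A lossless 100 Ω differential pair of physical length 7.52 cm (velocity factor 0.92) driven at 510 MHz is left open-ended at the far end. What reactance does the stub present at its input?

λ = v/f = 0.92·c / 510 MHz = 0.541 m
βl = 2π·l/λ = 2π × 0.139 = 50°
tan(βl) = 1.19
For an open-ended stub, Z_in = −jZ_0·cot(βl) = −jZ_0/tan(βl)

X_in ≈ -83.8 Ω (capacitive)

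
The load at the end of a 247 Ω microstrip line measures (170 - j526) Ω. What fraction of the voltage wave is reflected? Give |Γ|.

|Γ| ≈ 0.792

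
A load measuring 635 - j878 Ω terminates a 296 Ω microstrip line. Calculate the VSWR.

Γ = (Z_L − Z_0)/(Z_L + Z_0) = (339 − j878)/(931 − j878)
|Γ| = 941/1280 = 0.735
VSWR = (1 + |Γ|)/(1 − |Γ|) = 1.74/0.265

VSWR ≈ 6.56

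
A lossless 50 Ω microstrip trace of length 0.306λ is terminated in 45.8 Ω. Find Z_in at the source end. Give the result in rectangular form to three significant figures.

βl = 2π × 0.306 = 110°
tan(βl) = tan(110°) = -2.72
Z_in = Z_0·(Z_L + jZ_0·tanβl)/(Z_0 + jZ_L·tanβl)
     = 50·(45.8 − j136)/(50 − j125)

Z_in ≈ 53.4 − j3.03 Ω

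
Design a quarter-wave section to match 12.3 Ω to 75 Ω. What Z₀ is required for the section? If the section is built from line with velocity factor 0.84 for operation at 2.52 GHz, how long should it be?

Z_qwt ≈ 30.4 Ω; length ≈ 2.5 cm

Z_qwt = √(Z_0·R_L) = √(75 × 12.3) = √922.5
λ = 0.84·c/f = 0.1 m, so l = λ/4 = 0.025 m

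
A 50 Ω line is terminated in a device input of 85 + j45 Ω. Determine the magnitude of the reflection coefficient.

|Γ| ≈ 0.401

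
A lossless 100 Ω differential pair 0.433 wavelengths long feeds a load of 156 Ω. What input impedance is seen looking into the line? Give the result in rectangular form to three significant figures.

Z_in ≈ 126 + j43.1 Ω

βl = 2π × 0.433 = 156°
tan(βl) = tan(156°) = -0.448
Z_in = Z_0·(Z_L + jZ_0·tanβl)/(Z_0 + jZ_L·tanβl)
     = 100·(156 − j44.8)/(100 − j69.8)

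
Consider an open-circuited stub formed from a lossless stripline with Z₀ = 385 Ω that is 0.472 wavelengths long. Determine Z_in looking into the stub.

βl = 2π × 0.472 = 170°
tan(βl) = -0.178
For an open-circuited stub, Z_in = −jZ_0·cot(βl) = −jZ_0/tan(βl)

Z_in ≈ +j2170 Ω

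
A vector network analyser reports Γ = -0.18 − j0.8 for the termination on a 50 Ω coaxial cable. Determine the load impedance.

Z_L = Z_0·(1 + Γ)/(1 − Γ) = 50·(0.82 − j0.8)/(1.18 + j0.8)

Z_L ≈ 8.06 − j39.4 Ω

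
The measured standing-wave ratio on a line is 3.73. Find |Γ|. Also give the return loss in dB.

|Γ| ≈ 0.577; return loss ≈ 4.77 dB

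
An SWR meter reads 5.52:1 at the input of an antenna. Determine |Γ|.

|Γ| ≈ 0.693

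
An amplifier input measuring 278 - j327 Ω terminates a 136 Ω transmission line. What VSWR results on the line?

VSWR ≈ 5.17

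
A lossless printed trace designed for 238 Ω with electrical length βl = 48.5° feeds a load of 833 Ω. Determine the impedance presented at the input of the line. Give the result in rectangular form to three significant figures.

tan(βl) = tan(48.5°) = 1.13
Z_in = Z_0·(Z_L + jZ_0·tanβl)/(Z_0 + jZ_L·tanβl)
     = 238·(833 + j269)/(238 + j942)

Z_in ≈ 114 − j182 Ω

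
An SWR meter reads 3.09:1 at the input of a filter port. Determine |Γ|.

|Γ| ≈ 0.511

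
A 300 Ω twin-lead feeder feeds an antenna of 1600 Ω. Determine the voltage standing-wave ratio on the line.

For a purely resistive load, VSWR = R_L/Z_0 or Z_0/R_L (whichever > 1) = 1600/300

VSWR ≈ 5.33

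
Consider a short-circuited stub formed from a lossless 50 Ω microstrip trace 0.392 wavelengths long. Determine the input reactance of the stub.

X_in ≈ -40.3 Ω (capacitive)

βl = 2π × 0.392 = 141°
tan(βl) = -0.806
For a short-circuited stub, Z_in = jZ_0·tan(βl)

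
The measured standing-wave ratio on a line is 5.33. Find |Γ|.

|Γ| = (S − 1)/(S + 1) = (5.33 − 1)/(5.33 + 1) = 4.33/6.33

|Γ| ≈ 0.684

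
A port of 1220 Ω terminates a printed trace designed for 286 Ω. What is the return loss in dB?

RL ≈ 4.15 dB

Γ = (1220 − 286)/(1220 + 286) = 0.62
RL = −20·log₁₀|Γ| = −20·log₁₀(0.62)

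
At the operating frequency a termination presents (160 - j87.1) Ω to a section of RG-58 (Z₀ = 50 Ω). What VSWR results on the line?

VSWR ≈ 4.22

Γ = (Z_L − Z_0)/(Z_L + Z_0) = (110 − j87.1)/(210 − j87.1)
|Γ| = 140/227 = 0.617
VSWR = (1 + |Γ|)/(1 − |Γ|) = 1.62/0.383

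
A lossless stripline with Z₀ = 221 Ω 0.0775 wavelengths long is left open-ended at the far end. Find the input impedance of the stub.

Z_in ≈ −j417 Ω

βl = 2π × 0.0775 = 27.9°
tan(βl) = 0.529
For an open-ended stub, Z_in = −jZ_0·cot(βl) = −jZ_0/tan(βl)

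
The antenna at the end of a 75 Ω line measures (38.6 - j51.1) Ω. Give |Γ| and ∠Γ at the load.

Γ ≈ 0.504 ∠ -101°

Γ = (Z_L − Z_0)/(Z_L + Z_0) = (-36.4 − j51.1)/(113.6 − j51.1)
|Γ| = 62.7/125 = 0.504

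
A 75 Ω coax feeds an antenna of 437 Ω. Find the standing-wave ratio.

VSWR ≈ 5.83

Γ = (437 − 75)/(437 + 75) = 0.707
VSWR = (1 + 0.707)/(1 − 0.707)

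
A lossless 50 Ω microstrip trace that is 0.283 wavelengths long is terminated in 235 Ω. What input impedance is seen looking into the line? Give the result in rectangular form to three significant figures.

Z_in ≈ 11.1 + j10 Ω

βl = 2π × 0.283 = 102°
tan(βl) = tan(102°) = -4.75
Z_in = Z_0·(Z_L + jZ_0·tanβl)/(Z_0 + jZ_L·tanβl)
     = 50·(235 − j238)/(50 − j1120)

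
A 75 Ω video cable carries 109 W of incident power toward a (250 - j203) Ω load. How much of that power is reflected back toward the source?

|Γ| = |(175 − j203)/(325 − j203)| = 0.699
|Γ|² = 0.489
P_refl = |Γ|²·P_inc = 53.3 W, P_del = (1 − |Γ|²)·P_inc = 55.7 W

P_reflected ≈ 53.3 W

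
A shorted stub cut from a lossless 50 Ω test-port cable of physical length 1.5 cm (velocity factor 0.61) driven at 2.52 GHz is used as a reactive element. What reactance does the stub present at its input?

λ = v/f = 0.61·c / 2.52 GHz = 0.0726 m
βl = 2π·l/λ = 2π × 0.207 = 74.4°
tan(βl) = 3.57
For a shorted stub, Z_in = jZ_0·tan(βl)

X_in ≈ 179 Ω (inductive)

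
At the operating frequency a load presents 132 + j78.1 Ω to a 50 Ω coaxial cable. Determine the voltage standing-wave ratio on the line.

VSWR ≈ 3.67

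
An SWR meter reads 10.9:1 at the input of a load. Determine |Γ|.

|Γ| = (S − 1)/(S + 1) = (10.9 − 1)/(10.9 + 1) = 9.9/11.9

|Γ| ≈ 0.832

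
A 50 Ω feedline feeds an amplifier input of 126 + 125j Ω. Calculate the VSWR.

VSWR ≈ 5.2

Γ = (Z_L − Z_0)/(Z_L + Z_0) = (76 + j125)/(176 + j125)
|Γ| = 146/216 = 0.678
VSWR = (1 + |Γ|)/(1 − |Γ|) = 1.68/0.322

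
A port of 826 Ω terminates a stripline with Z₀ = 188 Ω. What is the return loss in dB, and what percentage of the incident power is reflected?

RL ≈ 4.02 dB; 39.6% of incident power reflected

Γ = (826 − 188)/(826 + 188) = 0.629
RL = −20·log₁₀(0.629) = 4.02 dB
P_refl/P_inc = |Γ|² = 0.396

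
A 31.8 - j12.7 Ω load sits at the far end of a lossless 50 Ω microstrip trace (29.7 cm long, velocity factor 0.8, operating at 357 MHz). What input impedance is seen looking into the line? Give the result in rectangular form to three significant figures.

Z_in ≈ 41.7 − j24 Ω

λ = v/f = 0.8·c / 357 MHz = 0.672 m
βl = 2π·l/λ = 2π × 0.442 = 159°
tan(βl) = tan(159°) = -0.383
Z_in = Z_0·(Z_L + jZ_0·tanβl)/(Z_0 + jZ_L·tanβl)
     = 50·(31.8 − j31.8)/(45.1 − j12.2)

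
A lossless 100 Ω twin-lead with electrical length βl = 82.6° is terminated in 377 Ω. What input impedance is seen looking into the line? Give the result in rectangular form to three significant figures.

tan(βl) = tan(82.6°) = 7.7
Z_in = Z_0·(Z_L + jZ_0·tanβl)/(Z_0 + jZ_L·tanβl)
     = 100·(377 + j770)/(100 + j2900)

Z_in ≈ 26.9 − j12.1 Ω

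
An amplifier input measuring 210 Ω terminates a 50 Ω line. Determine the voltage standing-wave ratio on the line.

Γ = (210 − 50)/(210 + 50) = 0.615
VSWR = (1 + 0.615)/(1 − 0.615)

VSWR ≈ 4.2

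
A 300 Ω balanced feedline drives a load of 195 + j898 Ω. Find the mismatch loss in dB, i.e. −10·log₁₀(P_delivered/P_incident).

mismatch loss ≈ 6.53 dB

Γ = (-105 + j898)/(495 + j898), |Γ| = 0.882
|Γ|² = 0.777, so P_del/P_inc = 1 − |Γ|² = 0.223
ML = −10·log₁₀(1 − |Γ|²)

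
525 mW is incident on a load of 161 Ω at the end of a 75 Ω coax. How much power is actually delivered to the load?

Γ = (161 − 75)/(161 + 75) = 0.364
|Γ|² = 0.133
P_refl = |Γ|²·P_inc = 69.7 mW, P_del = (1 − |Γ|²)·P_inc = 455 mW

P_delivered ≈ 455 mW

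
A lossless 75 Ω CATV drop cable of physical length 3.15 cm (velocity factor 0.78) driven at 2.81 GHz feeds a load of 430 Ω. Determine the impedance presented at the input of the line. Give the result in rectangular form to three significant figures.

λ = v/f = 0.78·c / 2.81 GHz = 0.0833 m
βl = 2π·l/λ = 2π × 0.378 = 136°
tan(βl) = tan(136°) = -0.96
Z_in = Z_0·(Z_L + jZ_0·tanβl)/(Z_0 + jZ_L·tanβl)
     = 75·(430 − j72)/(75 − j413)

Z_in ≈ 26.4 + j73.3 Ω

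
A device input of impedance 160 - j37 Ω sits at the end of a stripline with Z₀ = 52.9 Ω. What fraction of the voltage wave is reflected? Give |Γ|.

Γ = (Z_L − Z_0)/(Z_L + Z_0) = (107.1 − j37)/(212.9 − j37)
|Γ| = 113/216

|Γ| ≈ 0.524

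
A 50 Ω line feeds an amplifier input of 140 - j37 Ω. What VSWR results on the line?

Γ = (Z_L − Z_0)/(Z_L + Z_0) = (90 − j37)/(190 − j37)
|Γ| = 97.3/194 = 0.503
VSWR = (1 + |Γ|)/(1 − |Γ|) = 1.5/0.497

VSWR ≈ 3.02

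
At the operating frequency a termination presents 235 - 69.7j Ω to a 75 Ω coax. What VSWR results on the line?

VSWR ≈ 3.44

Γ = (Z_L − Z_0)/(Z_L + Z_0) = (160 − j69.7)/(310 − j69.7)
|Γ| = 175/318 = 0.549
VSWR = (1 + |Γ|)/(1 − |Γ|) = 1.55/0.451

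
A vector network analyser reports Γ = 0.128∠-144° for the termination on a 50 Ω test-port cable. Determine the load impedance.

Z_L ≈ 40.2 − j6.15 Ω

Z_L = Z_0·(1 + Γ)/(1 − Γ) = 50·(0.896 − j0.0752)/(1.1 + j0.0752)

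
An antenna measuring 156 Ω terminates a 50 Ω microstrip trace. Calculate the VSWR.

VSWR ≈ 3.12

For a purely resistive load, VSWR = R_L/Z_0 or Z_0/R_L (whichever > 1) = 156/50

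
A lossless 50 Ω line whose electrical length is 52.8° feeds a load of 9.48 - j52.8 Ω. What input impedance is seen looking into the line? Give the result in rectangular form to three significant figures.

tan(βl) = tan(52.8°) = 1.32
Z_in = Z_0·(Z_L + jZ_0·tanβl)/(Z_0 + jZ_L·tanβl)
     = 50·(9.48 + j13.1)/(120 + j12.5)

Z_in ≈ 4.49 + j5 Ω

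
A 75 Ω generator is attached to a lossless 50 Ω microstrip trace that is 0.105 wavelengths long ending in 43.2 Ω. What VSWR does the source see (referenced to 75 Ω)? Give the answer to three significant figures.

VSWR ≈ 1.59

βl = 2π × 0.105 = 37.8°
tan(βl) = 0.776
Z_in = Z_0·(Z_L + jZ_0·tanβl)/(Z_0 + jZ_L·tanβl) = 47.7 + j6.78 Ω
Γ_s = (Z_in − Z_s)/(Z_in + Z_s) = (-27.3 + j6.78)/(123 + j6.78), |Γ_s| = 0.228
VSWR = (1 + |Γ_s|)/(1 − |Γ_s|)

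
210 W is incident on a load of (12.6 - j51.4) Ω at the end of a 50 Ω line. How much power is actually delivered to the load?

|Γ| = |(-37.4 − j51.4)/(62.6 − j51.4)| = 0.785
|Γ|² = 0.616
P_refl = |Γ|²·P_inc = 129 W, P_del = (1 − |Γ|²)·P_inc = 80.7 W

P_delivered ≈ 80.7 W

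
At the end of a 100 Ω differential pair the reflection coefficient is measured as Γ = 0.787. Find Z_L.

Z_L = Z_0·(1 + Γ)/(1 − Γ) = 100·(1.79)/(0.213)

Z_L ≈ 839 Ω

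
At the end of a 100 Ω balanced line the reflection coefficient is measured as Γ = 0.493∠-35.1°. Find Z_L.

Z_L = Z_0·(1 + Γ)/(1 − Γ) = 100·(1.4 − j0.283)/(0.597 + j0.283)

Z_L ≈ 173 − j130 Ω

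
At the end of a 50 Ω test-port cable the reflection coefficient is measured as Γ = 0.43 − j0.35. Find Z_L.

Z_L = Z_0·(1 + Γ)/(1 − Γ) = 50·(1.43 − j0.35)/(0.57 + j0.35)

Z_L ≈ 77.4 − j78.2 Ω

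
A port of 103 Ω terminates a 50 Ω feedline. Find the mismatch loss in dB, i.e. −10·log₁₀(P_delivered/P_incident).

mismatch loss ≈ 0.555 dB

Γ = (103 − 50)/(103 + 50) = 0.346
|Γ|² = 0.12, so P_del/P_inc = 1 − |Γ|² = 0.88
ML = −10·log₁₀(1 − |Γ|²)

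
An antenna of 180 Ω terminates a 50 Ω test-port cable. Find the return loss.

RL ≈ 4.96 dB

Γ = (180 − 50)/(180 + 50) = 0.565
RL = −20·log₁₀|Γ| = −20·log₁₀(0.565)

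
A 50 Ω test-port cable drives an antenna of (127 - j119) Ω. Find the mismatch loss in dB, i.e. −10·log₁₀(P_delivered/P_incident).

Γ = (77 − j119)/(177 − j119), |Γ| = 0.665
|Γ|² = 0.442, so P_del/P_inc = 1 − |Γ|² = 0.558
ML = −10·log₁₀(1 − |Γ|²)

mismatch loss ≈ 2.53 dB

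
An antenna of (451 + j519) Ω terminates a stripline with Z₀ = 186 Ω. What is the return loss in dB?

Γ = (265 + j519)/(637 + j519), |Γ| = 0.709
RL = −20·log₁₀|Γ| = −20·log₁₀(0.709)

RL ≈ 2.98 dB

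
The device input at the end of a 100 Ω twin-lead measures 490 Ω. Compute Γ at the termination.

Γ = (Z_L − Z_0)/(Z_L + Z_0) = (490 − 100)/(490 + 100) = 390/590

Γ = 0.661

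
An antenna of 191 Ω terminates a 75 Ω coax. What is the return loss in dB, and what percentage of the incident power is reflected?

RL ≈ 7.21 dB; 19% of incident power reflected

Γ = (191 − 75)/(191 + 75) = 0.436
RL = −20·log₁₀(0.436) = 7.21 dB
P_refl/P_inc = |Γ|² = 0.19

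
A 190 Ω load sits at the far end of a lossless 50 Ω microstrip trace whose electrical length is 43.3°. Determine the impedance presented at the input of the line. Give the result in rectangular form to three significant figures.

tan(βl) = tan(43.3°) = 0.942
Z_in = Z_0·(Z_L + jZ_0·tanβl)/(Z_0 + jZ_L·tanβl)
     = 50·(190 + j47.1)/(50 + j179)

Z_in ≈ 26 − j45.8 Ω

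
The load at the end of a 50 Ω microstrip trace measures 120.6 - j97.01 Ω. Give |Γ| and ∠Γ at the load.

Γ ≈ 0.611 ∠ -24.3°

Γ = (Z_L − Z_0)/(Z_L + Z_0) = (70.6 − j97.01)/(170.6 − j97.01)
|Γ| = 120/196 = 0.611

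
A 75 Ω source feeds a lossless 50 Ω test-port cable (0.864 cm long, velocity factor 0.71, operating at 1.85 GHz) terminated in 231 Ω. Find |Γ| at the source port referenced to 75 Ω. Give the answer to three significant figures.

|Γ| ≈ 0.592

λ = v/f = 0.71·c / 1.85 GHz = 0.115 m
βl = 2π·l/λ = 2π × 0.075 = 27°
tan(βl) = 0.51
Z_in = Z_0·(Z_L + jZ_0·tanβl)/(Z_0 + jZ_L·tanβl) = 44.4 − j79.2 Ω
Γ_s = (Z_in − Z_s)/(Z_in + Z_s) = (-30.6 − j79.2)/(119 − j79.2), |Γ_s| = 0.592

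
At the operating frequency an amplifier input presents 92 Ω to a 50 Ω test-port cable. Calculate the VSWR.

Γ = (92 − 50)/(92 + 50) = 0.296
VSWR = (1 + 0.296)/(1 − 0.296)

VSWR ≈ 1.84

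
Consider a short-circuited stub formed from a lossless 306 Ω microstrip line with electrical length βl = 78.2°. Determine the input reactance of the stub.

X_in ≈ 1460 Ω (inductive)

tan(βl) = 4.79
For a short-circuited stub, Z_in = jZ_0·tan(βl)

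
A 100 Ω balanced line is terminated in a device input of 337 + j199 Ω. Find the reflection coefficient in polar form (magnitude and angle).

Γ = (Z_L − Z_0)/(Z_L + Z_0) = (237 + j199)/(437 + j199)
|Γ| = 309/480 = 0.644

Γ ≈ 0.644 ∠ 15.5°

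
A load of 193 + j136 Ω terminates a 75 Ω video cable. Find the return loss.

Γ = (118 + j136)/(268 + j136), |Γ| = 0.599
RL = −20·log₁₀|Γ| = −20·log₁₀(0.599)

RL ≈ 4.45 dB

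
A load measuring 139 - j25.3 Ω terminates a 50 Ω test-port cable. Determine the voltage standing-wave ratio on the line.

Γ = (Z_L − Z_0)/(Z_L + Z_0) = (89 − j25.3)/(189 − j25.3)
|Γ| = 92.5/191 = 0.485
VSWR = (1 + |Γ|)/(1 − |Γ|) = 1.49/0.515

VSWR ≈ 2.89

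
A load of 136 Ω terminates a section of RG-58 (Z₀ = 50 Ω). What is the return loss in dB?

RL ≈ 6.7 dB

Γ = (136 − 50)/(136 + 50) = 0.462
RL = −20·log₁₀|Γ| = −20·log₁₀(0.462)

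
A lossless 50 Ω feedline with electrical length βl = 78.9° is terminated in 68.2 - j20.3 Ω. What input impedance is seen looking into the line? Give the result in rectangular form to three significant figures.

Z_in ≈ 31.9 + j4.26 Ω

tan(βl) = tan(78.9°) = 5.1
Z_in = Z_0·(Z_L + jZ_0·tanβl)/(Z_0 + jZ_L·tanβl)
     = 50·(68.2 + j235)/(153 + j348)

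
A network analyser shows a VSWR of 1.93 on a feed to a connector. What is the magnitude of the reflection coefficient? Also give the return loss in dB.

|Γ| ≈ 0.317; return loss ≈ 9.97 dB

|Γ| = (S − 1)/(S + 1) = (1.93 − 1)/(1.93 + 1) = 0.93/2.93
RL = −20·log₁₀|Γ| = −20·log₁₀(0.317)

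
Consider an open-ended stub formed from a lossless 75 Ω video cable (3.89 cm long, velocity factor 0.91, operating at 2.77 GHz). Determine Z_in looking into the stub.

Z_in ≈ +j96.3 Ω

λ = v/f = 0.91·c / 2.77 GHz = 0.0986 m
βl = 2π·l/λ = 2π × 0.395 = 142°
tan(βl) = -0.779
For an open-ended stub, Z_in = −jZ_0·cot(βl) = −jZ_0/tan(βl)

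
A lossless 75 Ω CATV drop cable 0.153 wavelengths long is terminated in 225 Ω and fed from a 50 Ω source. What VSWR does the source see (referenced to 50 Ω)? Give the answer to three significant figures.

VSWR ≈ 2.88

βl = 2π × 0.153 = 55.1°
tan(βl) = 1.43
Z_in = Z_0·(Z_L + jZ_0·tanβl)/(Z_0 + jZ_L·tanβl) = 35.3 − j44.2 Ω
Γ_s = (Z_in − Z_s)/(Z_in + Z_s) = (-14.7 − j44.2)/(85.3 − j44.2), |Γ_s| = 0.485
VSWR = (1 + |Γ_s|)/(1 − |Γ_s|)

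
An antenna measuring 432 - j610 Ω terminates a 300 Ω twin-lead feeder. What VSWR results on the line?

VSWR ≈ 4.8

Γ = (Z_L − Z_0)/(Z_L + Z_0) = (132 − j610)/(732 − j610)
|Γ| = 624/953 = 0.655
VSWR = (1 + |Γ|)/(1 − |Γ|) = 1.66/0.345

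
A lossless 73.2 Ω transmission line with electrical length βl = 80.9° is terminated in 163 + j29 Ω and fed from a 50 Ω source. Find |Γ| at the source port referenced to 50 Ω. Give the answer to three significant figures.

tan(βl) = 6.24
Z_in = Z_0·(Z_L + jZ_0·tanβl)/(Z_0 + jZ_L·tanβl) = 33.3 − j15.3 Ω
Γ_s = (Z_in − Z_s)/(Z_in + Z_s) = (-16.7 − j15.3)/(83.3 − j15.3), |Γ_s| = 0.267

|Γ| ≈ 0.267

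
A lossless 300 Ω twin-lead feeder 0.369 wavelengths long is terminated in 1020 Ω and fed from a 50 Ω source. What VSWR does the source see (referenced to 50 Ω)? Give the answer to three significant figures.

VSWR ≈ 10.6

βl = 2π × 0.369 = 133°
tan(βl) = -1.08
Z_in = Z_0·(Z_L + jZ_0·tanβl)/(Z_0 + jZ_L·tanβl) = 153 + j237 Ω
Γ_s = (Z_in − Z_s)/(Z_in + Z_s) = (103 + j237)/(203 + j237), |Γ_s| = 0.828
VSWR = (1 + |Γ_s|)/(1 − |Γ_s|)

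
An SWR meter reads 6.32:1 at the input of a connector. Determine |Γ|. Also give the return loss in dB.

|Γ| = (S − 1)/(S + 1) = (6.32 − 1)/(6.32 + 1) = 5.32/7.32
RL = −20·log₁₀|Γ| = −20·log₁₀(0.727)

|Γ| ≈ 0.727; return loss ≈ 2.77 dB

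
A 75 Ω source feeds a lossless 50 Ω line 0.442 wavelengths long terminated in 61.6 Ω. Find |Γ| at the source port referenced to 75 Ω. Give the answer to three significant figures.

|Γ| ≈ 0.143

βl = 2π × 0.442 = 159°
tan(βl) = -0.381
Z_in = Z_0·(Z_L + jZ_0·tanβl)/(Z_0 + jZ_L·tanβl) = 57.8 + j8.09 Ω
Γ_s = (Z_in − Z_s)/(Z_in + Z_s) = (-17.2 + j8.09)/(133 + j8.09), |Γ_s| = 0.143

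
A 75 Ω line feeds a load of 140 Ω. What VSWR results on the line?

VSWR ≈ 1.87

Γ = (140 − 75)/(140 + 75) = 0.302
VSWR = (1 + 0.302)/(1 − 0.302)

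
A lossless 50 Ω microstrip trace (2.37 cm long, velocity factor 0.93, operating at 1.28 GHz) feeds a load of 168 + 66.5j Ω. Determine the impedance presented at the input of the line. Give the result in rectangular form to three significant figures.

λ = v/f = 0.93·c / 1.28 GHz = 0.218 m
βl = 2π·l/λ = 2π × 0.109 = 39.1°
tan(βl) = tan(39.1°) = 0.814
Z_in = Z_0·(Z_L + jZ_0·tanβl)/(Z_0 + jZ_L·tanβl)
     = 50·(168 + j107)/(-4.13 + j137)

Z_in ≈ 37.3 − j62.6 Ω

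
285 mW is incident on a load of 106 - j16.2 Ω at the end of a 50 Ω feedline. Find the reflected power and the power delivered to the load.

P_reflected ≈ 39.4 mW; P_delivered ≈ 246 mW

|Γ| = |(56 − j16.2)/(156 − j16.2)| = 0.372
|Γ|² = 0.138
P_refl = |Γ|²·P_inc = 39.4 mW, P_del = (1 − |Γ|²)·P_inc = 246 mW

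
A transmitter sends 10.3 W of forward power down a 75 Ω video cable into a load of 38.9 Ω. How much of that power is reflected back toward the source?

P_reflected ≈ 1.03 W

Γ = (38.9 − 75)/(38.9 + 75) = -0.317
|Γ|² = 0.1
P_refl = |Γ|²·P_inc = 1.03 W, P_del = (1 − |Γ|²)·P_inc = 9.27 W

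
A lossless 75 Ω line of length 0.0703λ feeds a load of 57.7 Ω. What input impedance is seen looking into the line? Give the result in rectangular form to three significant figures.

Z_in ≈ 62.4 + j12.8 Ω

βl = 2π × 0.0703 = 25.3°
tan(βl) = tan(25.3°) = 0.473
Z_in = Z_0·(Z_L + jZ_0·tanβl)/(Z_0 + jZ_L·tanβl)
     = 75·(57.7 + j35.5)/(75 + j27.3)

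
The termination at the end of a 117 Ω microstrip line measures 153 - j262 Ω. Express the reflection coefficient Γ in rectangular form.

Γ = (Z_L − Z_0)/(Z_L + Z_0) = (36 − j262)/(270 − j262)

Γ ≈ 0.554 − j0.433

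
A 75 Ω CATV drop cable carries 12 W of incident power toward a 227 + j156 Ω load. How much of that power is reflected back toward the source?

|Γ| = |(152 + j156)/(302 + j156)| = 0.641
|Γ|² = 0.411
P_refl = |Γ|²·P_inc = 4.93 W, P_del = (1 − |Γ|²)·P_inc = 7.07 W

P_reflected ≈ 4.93 W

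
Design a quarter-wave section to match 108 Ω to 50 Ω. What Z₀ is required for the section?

Z_qwt = √(Z_0·R_L) = √(50 × 108) = √5400

Z_qwt ≈ 73.5 Ω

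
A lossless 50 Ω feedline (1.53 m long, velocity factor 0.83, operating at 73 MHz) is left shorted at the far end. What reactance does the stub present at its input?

X_in ≈ -16.7 Ω (capacitive)

λ = v/f = 0.83·c / 73 MHz = 3.41 m
βl = 2π·l/λ = 2π × 0.449 = 161°
tan(βl) = -0.335
For a shorted stub, Z_in = jZ_0·tan(βl)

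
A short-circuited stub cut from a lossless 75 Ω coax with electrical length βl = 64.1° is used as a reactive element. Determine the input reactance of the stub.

tan(βl) = 2.06
For a short-circuited stub, Z_in = jZ_0·tan(βl)

X_in ≈ 154 Ω (inductive)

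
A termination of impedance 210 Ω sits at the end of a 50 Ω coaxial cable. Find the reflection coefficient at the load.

Γ = 0.615

Γ = (Z_L − Z_0)/(Z_L + Z_0) = (210 − 50)/(210 + 50) = 160/260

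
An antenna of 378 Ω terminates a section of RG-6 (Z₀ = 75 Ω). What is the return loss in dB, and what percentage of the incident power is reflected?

Γ = (378 − 75)/(378 + 75) = 0.669
RL = −20·log₁₀(0.669) = 3.49 dB
P_refl/P_inc = |Γ|² = 0.447

RL ≈ 3.49 dB; 44.7% of incident power reflected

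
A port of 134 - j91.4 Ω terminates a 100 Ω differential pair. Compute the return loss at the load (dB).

RL ≈ 8.22 dB

Γ = (34 − j91.4)/(234 − j91.4), |Γ| = 0.388
RL = −20·log₁₀|Γ| = −20·log₁₀(0.388)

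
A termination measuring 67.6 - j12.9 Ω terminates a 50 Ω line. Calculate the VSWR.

VSWR ≈ 1.45

Γ = (Z_L − Z_0)/(Z_L + Z_0) = (17.6 − j12.9)/(117.6 − j12.9)
|Γ| = 21.8/118 = 0.184
VSWR = (1 + |Γ|)/(1 − |Γ|) = 1.18/0.816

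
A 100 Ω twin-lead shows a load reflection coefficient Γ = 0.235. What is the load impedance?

Z_L ≈ 161 Ω

Z_L = Z_0·(1 + Γ)/(1 − Γ) = 100·(1.23)/(0.765)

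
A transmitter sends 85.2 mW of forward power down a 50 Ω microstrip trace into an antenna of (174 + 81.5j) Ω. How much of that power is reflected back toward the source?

P_reflected ≈ 33 mW

|Γ| = |(124 + j81.5)/(224 + j81.5)| = 0.623
|Γ|² = 0.388
P_refl = |Γ|²·P_inc = 33 mW, P_del = (1 − |Γ|²)·P_inc = 52.2 mW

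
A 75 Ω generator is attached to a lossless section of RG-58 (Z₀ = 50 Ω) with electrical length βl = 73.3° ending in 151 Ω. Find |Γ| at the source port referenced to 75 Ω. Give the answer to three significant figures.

tan(βl) = 3.33
Z_in = Z_0·(Z_L + jZ_0·tanβl)/(Z_0 + jZ_L·tanβl) = 17.9 − j13.2 Ω
Γ_s = (Z_in − Z_s)/(Z_in + Z_s) = (-57.1 − j13.2)/(92.9 − j13.2), |Γ_s| = 0.625

|Γ| ≈ 0.625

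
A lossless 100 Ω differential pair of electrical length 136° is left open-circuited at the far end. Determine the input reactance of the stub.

X_in ≈ 104 Ω (inductive)

tan(βl) = -0.966
For an open-circuited stub, Z_in = −jZ_0·cot(βl) = −jZ_0/tan(βl)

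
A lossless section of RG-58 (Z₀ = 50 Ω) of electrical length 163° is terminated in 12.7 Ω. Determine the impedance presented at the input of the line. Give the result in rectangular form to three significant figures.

Z_in ≈ 13.8 − j14.2 Ω

tan(βl) = tan(163°) = -0.306
Z_in = Z_0·(Z_L + jZ_0·tanβl)/(Z_0 + jZ_L·tanβl)
     = 50·(12.7 − j15.3)/(50 − j3.88)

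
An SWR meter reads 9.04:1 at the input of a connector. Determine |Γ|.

|Γ| = (S − 1)/(S + 1) = (9.04 − 1)/(9.04 + 1) = 8.04/10

|Γ| ≈ 0.801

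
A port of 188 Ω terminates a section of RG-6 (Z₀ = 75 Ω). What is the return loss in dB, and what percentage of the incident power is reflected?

RL ≈ 7.34 dB; 18.5% of incident power reflected

Γ = (188 − 75)/(188 + 75) = 0.43
RL = −20·log₁₀(0.43) = 7.34 dB
P_refl/P_inc = |Γ|² = 0.185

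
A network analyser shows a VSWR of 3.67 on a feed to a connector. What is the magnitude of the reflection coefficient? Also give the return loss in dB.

|Γ| ≈ 0.572; return loss ≈ 4.86 dB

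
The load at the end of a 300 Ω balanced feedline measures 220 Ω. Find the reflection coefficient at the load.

Γ = -0.154

Γ = (Z_L − Z_0)/(Z_L + Z_0) = (220 − 300)/(220 + 300) = -80/520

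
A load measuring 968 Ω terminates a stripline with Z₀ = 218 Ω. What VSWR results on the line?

Γ = (968 − 218)/(968 + 218) = 0.632
VSWR = (1 + 0.632)/(1 − 0.632)

VSWR ≈ 4.44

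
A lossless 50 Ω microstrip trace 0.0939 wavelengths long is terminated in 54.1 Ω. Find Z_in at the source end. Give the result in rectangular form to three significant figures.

βl = 2π × 0.0939 = 33.8°
tan(βl) = tan(33.8°) = 0.67
Z_in = Z_0·(Z_L + jZ_0·tanβl)/(Z_0 + jZ_L·tanβl)
     = 50·(54.1 + j33.5)/(50 + j36.2)

Z_in ≈ 51.4 − j3.75 Ω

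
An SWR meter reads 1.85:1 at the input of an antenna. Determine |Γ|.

|Γ| ≈ 0.298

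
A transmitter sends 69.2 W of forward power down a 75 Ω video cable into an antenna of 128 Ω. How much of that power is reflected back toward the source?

P_reflected ≈ 4.72 W

Γ = (128 − 75)/(128 + 75) = 0.261
|Γ|² = 0.0682
P_refl = |Γ|²·P_inc = 4.72 W, P_del = (1 − |Γ|²)·P_inc = 64.5 W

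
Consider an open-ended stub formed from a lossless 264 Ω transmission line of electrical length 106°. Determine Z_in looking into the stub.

tan(βl) = -3.49
For an open-ended stub, Z_in = −jZ_0·cot(βl) = −jZ_0/tan(βl)

Z_in ≈ +j75.7 Ω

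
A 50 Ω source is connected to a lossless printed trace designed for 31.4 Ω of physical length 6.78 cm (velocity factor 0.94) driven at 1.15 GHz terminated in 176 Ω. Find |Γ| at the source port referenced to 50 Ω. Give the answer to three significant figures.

|Γ| ≈ 0.795

λ = v/f = 0.94·c / 1.15 GHz = 0.245 m
βl = 2π·l/λ = 2π × 0.276 = 99.5°
tan(βl) = -5.95
Z_in = Z_0·(Z_L + jZ_0·tanβl)/(Z_0 + jZ_L·tanβl) = 5.75 + j5.1 Ω
Γ_s = (Z_in − Z_s)/(Z_in + Z_s) = (-44.2 + j5.1)/(55.8 + j5.1), |Γ_s| = 0.795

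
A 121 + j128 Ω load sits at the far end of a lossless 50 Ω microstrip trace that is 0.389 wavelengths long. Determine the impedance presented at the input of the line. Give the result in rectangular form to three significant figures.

βl = 2π × 0.389 = 140°
tan(βl) = tan(140°) = -0.838
Z_in = Z_0·(Z_L + jZ_0·tanβl)/(Z_0 + jZ_L·tanβl)
     = 50·(121 + j86.1)/(157 − j101)

Z_in ≈ 14.7 + j36.9 Ω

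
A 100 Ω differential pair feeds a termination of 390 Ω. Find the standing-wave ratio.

For a purely resistive load, VSWR = R_L/Z_0 or Z_0/R_L (whichever > 1) = 390/100

VSWR ≈ 3.9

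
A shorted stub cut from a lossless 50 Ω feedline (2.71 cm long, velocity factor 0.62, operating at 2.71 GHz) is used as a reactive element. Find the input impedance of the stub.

λ = v/f = 0.62·c / 2.71 GHz = 0.0686 m
βl = 2π·l/λ = 2π × 0.395 = 142°
tan(βl) = -0.777
For a shorted stub, Z_in = jZ_0·tan(βl)

Z_in ≈ −j38.9 Ω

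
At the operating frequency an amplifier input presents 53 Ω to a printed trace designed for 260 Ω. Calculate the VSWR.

VSWR ≈ 4.91

Γ = (53 − 260)/(53 + 260) = -0.661
VSWR = (1 + 0.661)/(1 − 0.661)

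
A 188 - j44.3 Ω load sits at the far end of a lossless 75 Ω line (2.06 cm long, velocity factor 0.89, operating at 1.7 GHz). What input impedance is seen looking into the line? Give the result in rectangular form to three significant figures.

Z_in ≈ 40.7 − j44.8 Ω

λ = v/f = 0.89·c / 1.7 GHz = 0.157 m
βl = 2π·l/λ = 2π × 0.131 = 47.2°
tan(βl) = tan(47.2°) = 1.08
Z_in = Z_0·(Z_L + jZ_0·tanβl)/(Z_0 + jZ_L·tanβl)
     = 75·(188 + j36.7)/(123 + j203)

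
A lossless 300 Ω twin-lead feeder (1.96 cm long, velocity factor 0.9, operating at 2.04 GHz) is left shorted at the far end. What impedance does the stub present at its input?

λ = v/f = 0.9·c / 2.04 GHz = 0.132 m
βl = 2π·l/λ = 2π × 0.148 = 53.3°
tan(βl) = 1.34
For a shorted stub, Z_in = jZ_0·tan(βl)

Z_in ≈ +j403 Ω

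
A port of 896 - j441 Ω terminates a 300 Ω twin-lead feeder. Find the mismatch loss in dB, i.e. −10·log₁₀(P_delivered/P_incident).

Γ = (596 − j441)/(1196 − j441), |Γ| = 0.582
|Γ|² = 0.338, so P_del/P_inc = 1 − |Γ|² = 0.662
ML = −10·log₁₀(1 − |Γ|²)

mismatch loss ≈ 1.79 dB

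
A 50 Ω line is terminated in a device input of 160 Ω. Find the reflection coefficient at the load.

Γ = (Z_L − Z_0)/(Z_L + Z_0) = (160 − 50)/(160 + 50) = 110/210

Γ = 0.524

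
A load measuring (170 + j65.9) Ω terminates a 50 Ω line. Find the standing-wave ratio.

Γ = (Z_L − Z_0)/(Z_L + Z_0) = (120 + j65.9)/(220 + j65.9)
|Γ| = 137/230 = 0.596
VSWR = (1 + |Γ|)/(1 − |Γ|) = 1.6/0.404

VSWR ≈ 3.95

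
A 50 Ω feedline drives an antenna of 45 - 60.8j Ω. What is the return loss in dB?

RL ≈ 5.34 dB

Γ = (-5 − j60.8)/(95 − j60.8), |Γ| = 0.541
RL = −20·log₁₀|Γ| = −20·log₁₀(0.541)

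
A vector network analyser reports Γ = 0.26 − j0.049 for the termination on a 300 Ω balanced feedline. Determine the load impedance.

Z_L = Z_0·(1 + Γ)/(1 − Γ) = 300·(1.26 − j0.049)/(0.74 + j0.049)

Z_L ≈ 507 − j53.5 Ω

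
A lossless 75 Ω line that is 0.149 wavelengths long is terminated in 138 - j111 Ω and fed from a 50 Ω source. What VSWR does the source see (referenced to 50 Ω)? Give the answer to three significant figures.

VSWR ≈ 2.53

βl = 2π × 0.149 = 53.6°
tan(βl) = 1.36
Z_in = Z_0·(Z_L + jZ_0·tanβl)/(Z_0 + jZ_L·tanβl) = 25.6 − j24.3 Ω
Γ_s = (Z_in − Z_s)/(Z_in + Z_s) = (-24.4 − j24.3)/(75.6 − j24.3), |Γ_s| = 0.433
VSWR = (1 + |Γ_s|)/(1 − |Γ_s|)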